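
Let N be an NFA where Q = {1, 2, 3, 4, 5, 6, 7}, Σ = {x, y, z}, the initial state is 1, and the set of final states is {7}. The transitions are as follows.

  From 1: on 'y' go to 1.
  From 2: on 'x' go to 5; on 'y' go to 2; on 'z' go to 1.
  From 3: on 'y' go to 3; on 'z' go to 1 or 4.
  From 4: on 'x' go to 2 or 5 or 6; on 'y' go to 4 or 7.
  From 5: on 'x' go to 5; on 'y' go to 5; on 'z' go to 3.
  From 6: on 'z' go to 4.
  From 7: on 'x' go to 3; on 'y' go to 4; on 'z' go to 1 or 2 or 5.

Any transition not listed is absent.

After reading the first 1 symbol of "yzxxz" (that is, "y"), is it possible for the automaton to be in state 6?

Start in {1}.
Read 'y': 1→{1}; now {1}.
State 6 is not in {1}.

No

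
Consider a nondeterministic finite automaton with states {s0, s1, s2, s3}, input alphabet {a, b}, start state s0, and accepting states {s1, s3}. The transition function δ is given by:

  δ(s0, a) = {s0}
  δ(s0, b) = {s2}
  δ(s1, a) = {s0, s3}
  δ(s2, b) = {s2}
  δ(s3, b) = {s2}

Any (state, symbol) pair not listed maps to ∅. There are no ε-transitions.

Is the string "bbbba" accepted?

Start in {s0}.
Read 'b': {s0} → {s2}.
Read 'b': {s2} → {s2}.
Read 'b': {s2} → {s2}.
Read 'b': {s2} → {s2}.
Read 'a': {s2} → ∅.
The final set ∅ contains no accepting state.

No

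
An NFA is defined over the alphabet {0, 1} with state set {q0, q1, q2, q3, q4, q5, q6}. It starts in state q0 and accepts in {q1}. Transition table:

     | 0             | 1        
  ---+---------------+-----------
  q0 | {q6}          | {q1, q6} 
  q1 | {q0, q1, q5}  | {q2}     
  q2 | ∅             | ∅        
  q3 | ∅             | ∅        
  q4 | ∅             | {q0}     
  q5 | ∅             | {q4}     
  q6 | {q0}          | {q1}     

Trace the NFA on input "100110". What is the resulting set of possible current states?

Start in {q0}.
Read '1': q0→{q1, q6}; now {q1, q6}.
Read '0': q1→{q0, q1, q5}, q6→{q0}; now {q0, q1, q5}.
Read '0': q0→{q6}, q1→{q0, q1, q5}, q5→∅; now {q0, q1, q5, q6}.
Read '1': q0→{q1, q6}, q1→{q2}, q5→{q4}, q6→{q1}; now {q1, q2, q4, q6}.
Read '1': q1→{q2}, q2→∅, q4→{q0}, q6→{q1}; now {q0, q1, q2}.
Read '0': q0→{q6}, q1→{q0, q1, q5}, q2→∅; now {q0, q1, q5, q6}.

{q0, q1, q5, q6}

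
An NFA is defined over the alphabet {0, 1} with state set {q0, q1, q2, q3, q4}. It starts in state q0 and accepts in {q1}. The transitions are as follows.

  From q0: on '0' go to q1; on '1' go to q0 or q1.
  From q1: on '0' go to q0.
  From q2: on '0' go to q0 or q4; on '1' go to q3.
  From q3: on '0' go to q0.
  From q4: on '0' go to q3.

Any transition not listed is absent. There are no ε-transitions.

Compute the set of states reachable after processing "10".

{q0, q1}

Start in {q0}.
Read '1': q0→{q0, q1}; now {q0, q1}.
Read '0': q0→{q1}, q1→{q0}; now {q0, q1}.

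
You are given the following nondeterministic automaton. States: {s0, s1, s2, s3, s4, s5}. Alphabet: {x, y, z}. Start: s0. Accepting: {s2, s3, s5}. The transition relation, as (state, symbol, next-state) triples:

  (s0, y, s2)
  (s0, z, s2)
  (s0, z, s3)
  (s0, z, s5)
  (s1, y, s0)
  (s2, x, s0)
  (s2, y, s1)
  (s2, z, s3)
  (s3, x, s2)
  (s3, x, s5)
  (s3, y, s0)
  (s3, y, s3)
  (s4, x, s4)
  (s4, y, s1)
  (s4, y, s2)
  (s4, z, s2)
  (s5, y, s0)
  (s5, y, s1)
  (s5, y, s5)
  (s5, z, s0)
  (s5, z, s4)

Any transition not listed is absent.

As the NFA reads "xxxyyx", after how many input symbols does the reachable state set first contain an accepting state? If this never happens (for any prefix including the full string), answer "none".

none

Start in {s0}.
Read 'x': s0→∅; now ∅.
The set is empty and remains empty for the remaining 5 symbols.
No reachable set along the way intersects F.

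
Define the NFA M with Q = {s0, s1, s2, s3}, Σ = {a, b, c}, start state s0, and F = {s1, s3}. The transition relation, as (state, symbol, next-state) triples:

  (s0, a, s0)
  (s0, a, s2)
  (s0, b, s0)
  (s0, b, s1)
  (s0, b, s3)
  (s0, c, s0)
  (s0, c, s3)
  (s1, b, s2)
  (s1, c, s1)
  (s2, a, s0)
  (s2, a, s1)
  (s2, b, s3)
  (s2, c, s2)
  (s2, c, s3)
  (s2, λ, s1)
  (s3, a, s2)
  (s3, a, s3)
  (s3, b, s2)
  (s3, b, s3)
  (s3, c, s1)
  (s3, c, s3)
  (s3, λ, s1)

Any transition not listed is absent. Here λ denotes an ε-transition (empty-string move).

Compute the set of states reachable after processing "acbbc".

{s0, s1, s2, s3}

Start in {s0}.
Read 'a': s0→{s0, s2}; union {s0, s2}; ε-closure = {s0, s1, s2}.
Read 'c': s0→{s0, s3}, s1→{s1}, s2→{s2, s3}; now {s0, s1, s2, s3}.
Read 'b': s0→{s0, s1, s3}, s1→{s2}, s2→{s3}, s3→{s2, s3}; now {s0, s1, s2, s3}.
Read 'b': s0→{s0, s1, s3}, s1→{s2}, s2→{s3}, s3→{s2, s3}; now {s0, s1, s2, s3}.
Read 'c': s0→{s0, s3}, s1→{s1}, s2→{s2, s3}, s3→{s1, s3}; now {s0, s1, s2, s3}.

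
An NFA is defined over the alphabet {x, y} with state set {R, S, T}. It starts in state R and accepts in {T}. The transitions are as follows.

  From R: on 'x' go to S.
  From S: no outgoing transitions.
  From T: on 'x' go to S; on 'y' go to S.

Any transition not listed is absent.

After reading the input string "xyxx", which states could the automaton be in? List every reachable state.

∅

Start in {R}.
Read 'x': R→{S}; now {S}.
Read 'y': S→∅; now ∅.
The set is empty and remains empty for the remaining 2 symbols.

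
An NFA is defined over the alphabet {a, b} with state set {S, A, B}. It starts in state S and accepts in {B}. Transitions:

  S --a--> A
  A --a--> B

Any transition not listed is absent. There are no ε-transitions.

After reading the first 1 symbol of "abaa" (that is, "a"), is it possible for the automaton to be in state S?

No

Start in {S}.
Read 'a': S→{A}; now {A}.
State S is not in {A}.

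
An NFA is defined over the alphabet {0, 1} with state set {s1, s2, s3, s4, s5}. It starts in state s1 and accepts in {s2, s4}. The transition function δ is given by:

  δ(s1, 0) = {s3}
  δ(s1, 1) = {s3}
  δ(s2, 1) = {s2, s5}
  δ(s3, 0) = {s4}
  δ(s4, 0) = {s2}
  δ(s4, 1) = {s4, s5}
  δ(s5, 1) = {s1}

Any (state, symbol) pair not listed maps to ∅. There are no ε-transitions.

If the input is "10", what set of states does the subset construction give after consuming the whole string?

{s4}

Start in {s1}.
Read '1': s1→{s3}; now {s3}.
Read '0': s3→{s4}; now {s4}.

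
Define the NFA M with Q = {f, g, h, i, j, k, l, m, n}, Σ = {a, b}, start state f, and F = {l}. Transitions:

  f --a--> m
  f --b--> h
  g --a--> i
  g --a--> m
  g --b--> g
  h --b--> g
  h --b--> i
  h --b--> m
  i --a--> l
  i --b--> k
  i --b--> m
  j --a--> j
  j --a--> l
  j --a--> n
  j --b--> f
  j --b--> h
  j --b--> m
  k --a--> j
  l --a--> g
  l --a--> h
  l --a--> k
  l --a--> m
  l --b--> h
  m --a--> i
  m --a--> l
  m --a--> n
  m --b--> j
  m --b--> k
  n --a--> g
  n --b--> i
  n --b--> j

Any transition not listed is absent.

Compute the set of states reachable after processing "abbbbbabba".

Start in {f}.
Read 'a': {f} → {m}.
Read 'b': {m} → {j, k}.
Read 'b': {j, k} → {f, h, m}.
Read 'b': {f, h, m} → {g, h, i, j, k, m}.
Read 'b': {g, h, i, j, k, m} → {f, g, h, i, j, k, m}.
Read 'b': {f, g, h, i, j, k, m} → {f, g, h, i, j, k, m}.
Read 'a': {f, g, h, i, j, k, m} → {i, j, l, m, n}.
Read 'b': {i, j, l, m, n} → {f, h, i, j, k, m}.
Read 'b': {f, h, i, j, k, m} → {f, g, h, i, j, k, m}.
Read 'a': {f, g, h, i, j, k, m} → {i, j, l, m, n}.

{i, j, l, m, n}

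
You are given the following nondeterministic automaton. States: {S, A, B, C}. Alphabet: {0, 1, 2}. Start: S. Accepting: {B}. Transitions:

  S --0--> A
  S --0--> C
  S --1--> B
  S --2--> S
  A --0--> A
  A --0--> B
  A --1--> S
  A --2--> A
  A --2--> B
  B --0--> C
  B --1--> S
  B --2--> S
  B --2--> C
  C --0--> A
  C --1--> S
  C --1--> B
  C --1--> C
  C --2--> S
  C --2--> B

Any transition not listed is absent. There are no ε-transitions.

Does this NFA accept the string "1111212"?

No

Start in {S}.
Read '1': {S} → {B}.
Read '1': {B} → {S}.
Read '1': {S} → {B}.
Read '1': {B} → {S}.
Read '2': {S} → {S}.
Read '1': {S} → {B}.
Read '2': {B} → {S, C}.
The final set {S, C} contains no accepting state.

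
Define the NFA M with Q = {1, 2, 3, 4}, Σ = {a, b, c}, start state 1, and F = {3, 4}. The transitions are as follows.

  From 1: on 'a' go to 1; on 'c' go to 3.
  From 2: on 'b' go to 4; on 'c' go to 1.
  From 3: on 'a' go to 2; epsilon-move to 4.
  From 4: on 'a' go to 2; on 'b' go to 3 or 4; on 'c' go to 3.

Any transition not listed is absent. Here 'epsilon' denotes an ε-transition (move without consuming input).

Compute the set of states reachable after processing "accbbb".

Start in {1}.
Read 'a': {1} → {1}.
Read 'c': {1} → {3, 4}.
Read 'c': {3, 4} → {3, 4}.
Read 'b': {3, 4} → {3, 4}.
Read 'b': {3, 4} → {3, 4}.
Read 'b': {3, 4} → {3, 4}.

{3, 4}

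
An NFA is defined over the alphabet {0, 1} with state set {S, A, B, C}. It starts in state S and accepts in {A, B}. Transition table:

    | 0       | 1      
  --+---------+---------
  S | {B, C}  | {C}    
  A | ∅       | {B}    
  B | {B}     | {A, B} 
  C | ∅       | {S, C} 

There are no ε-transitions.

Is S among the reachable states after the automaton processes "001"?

Start in {S}.
Read '0': {S} → {B, C}.
Read '0': {B, C} → {B}.
Read '1': {B} → {A, B}.
State S is not in {A, B}.

No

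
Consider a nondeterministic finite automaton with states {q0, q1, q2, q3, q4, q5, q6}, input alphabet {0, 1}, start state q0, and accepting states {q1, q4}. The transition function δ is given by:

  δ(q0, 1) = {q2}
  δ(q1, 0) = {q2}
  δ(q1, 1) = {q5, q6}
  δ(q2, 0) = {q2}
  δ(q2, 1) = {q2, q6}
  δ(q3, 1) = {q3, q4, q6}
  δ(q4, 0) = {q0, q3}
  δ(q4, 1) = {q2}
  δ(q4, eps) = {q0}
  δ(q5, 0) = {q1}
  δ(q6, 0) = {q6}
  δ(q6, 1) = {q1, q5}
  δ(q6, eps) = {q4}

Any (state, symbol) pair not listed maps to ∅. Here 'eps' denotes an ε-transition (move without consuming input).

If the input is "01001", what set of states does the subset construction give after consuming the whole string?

∅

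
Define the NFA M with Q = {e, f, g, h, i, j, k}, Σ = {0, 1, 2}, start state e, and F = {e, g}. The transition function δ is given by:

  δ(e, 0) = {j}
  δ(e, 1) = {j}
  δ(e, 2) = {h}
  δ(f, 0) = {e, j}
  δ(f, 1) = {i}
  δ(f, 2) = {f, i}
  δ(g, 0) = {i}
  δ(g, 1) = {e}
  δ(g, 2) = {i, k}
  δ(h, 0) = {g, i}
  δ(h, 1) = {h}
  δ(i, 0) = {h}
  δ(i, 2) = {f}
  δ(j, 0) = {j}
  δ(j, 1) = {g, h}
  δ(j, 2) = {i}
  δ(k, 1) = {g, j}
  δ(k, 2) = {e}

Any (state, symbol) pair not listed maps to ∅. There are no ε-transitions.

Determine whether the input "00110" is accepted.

Start in {e}.
Read '0': {e} → {j}.
Read '0': {j} → {j}.
Read '1': {j} → {g, h}.
Read '1': {g, h} → {e, h}.
Read '0': {e, h} → {g, i, j}.
The final set {g, i, j} contains the accepting state g.

Yes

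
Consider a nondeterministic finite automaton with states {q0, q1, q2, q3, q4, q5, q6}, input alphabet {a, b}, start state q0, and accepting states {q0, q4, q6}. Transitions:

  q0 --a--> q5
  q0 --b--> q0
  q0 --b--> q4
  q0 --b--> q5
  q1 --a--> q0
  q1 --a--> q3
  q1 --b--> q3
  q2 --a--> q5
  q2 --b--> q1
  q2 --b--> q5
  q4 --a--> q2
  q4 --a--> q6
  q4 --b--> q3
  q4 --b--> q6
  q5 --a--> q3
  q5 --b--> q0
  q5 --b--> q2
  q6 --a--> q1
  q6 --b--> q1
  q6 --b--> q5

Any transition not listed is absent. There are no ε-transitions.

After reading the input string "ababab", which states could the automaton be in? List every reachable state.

Start in {q0}.
Read 'a': {q0} → {q5}.
Read 'b': {q5} → {q0, q2}.
Read 'a': {q0, q2} → {q5}.
Read 'b': {q5} → {q0, q2}.
Read 'a': {q0, q2} → {q5}.
Read 'b': {q5} → {q0, q2}.

{q0, q2}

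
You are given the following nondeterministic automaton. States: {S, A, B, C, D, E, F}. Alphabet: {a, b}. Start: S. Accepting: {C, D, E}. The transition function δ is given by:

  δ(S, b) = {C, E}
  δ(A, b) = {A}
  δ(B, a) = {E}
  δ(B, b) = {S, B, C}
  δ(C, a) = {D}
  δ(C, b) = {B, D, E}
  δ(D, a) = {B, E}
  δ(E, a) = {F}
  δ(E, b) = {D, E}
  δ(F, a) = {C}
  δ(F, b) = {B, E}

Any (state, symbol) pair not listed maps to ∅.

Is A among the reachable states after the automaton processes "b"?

No

Start in {S}.
Read 'b': S→{C, E}; now {C, E}.
State A is not in {C, E}.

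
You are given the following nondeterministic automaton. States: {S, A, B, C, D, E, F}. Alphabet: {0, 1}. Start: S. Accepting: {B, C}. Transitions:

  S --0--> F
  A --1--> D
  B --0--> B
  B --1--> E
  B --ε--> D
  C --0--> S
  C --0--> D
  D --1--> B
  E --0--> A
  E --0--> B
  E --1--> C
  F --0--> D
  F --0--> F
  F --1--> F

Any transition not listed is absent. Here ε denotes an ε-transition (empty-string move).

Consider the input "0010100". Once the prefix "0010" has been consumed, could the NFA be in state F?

Yes

Start in {S}.
Read '0': {S} → {F}.
Read '0': {F} → {D, F}.
Read '1': {D, F} → {B, D, F}.
Read '0': {B, D, F} → {B, D, F}.
State F is in {B, D, F}.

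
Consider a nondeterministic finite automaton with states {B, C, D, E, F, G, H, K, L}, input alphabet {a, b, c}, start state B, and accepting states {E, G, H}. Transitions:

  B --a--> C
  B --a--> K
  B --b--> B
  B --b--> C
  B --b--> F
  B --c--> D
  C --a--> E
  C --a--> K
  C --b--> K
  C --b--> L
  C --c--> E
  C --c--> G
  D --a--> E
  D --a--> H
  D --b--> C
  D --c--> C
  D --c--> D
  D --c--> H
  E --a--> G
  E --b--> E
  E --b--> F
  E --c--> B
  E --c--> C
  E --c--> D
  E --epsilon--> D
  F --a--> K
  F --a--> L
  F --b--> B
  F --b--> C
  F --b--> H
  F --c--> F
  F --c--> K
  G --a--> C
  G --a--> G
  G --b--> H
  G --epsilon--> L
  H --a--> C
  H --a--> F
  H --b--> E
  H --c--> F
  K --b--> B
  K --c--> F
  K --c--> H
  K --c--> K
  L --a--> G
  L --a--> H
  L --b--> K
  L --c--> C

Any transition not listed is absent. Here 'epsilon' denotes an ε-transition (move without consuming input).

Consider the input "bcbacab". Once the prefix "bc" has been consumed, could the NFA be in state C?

Start in {B}.
Read 'b': B→{B, C, F}; now {B, C, F}.
Read 'c': B→{D}, C→{E, G}, F→{F, K}; union {D, E, F, G, K}; ε-closure = {D, E, F, G, K, L}.
State C is not in {D, E, F, G, K, L}.

No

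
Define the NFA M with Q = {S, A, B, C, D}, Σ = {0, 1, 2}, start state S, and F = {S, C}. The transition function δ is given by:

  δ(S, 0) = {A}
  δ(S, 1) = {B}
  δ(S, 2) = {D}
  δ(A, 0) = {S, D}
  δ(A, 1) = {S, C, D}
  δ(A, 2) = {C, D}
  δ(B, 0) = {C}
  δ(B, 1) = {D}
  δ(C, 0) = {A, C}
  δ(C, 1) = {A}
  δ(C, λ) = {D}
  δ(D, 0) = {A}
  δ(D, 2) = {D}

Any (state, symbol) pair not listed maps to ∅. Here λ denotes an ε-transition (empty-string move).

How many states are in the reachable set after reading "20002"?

2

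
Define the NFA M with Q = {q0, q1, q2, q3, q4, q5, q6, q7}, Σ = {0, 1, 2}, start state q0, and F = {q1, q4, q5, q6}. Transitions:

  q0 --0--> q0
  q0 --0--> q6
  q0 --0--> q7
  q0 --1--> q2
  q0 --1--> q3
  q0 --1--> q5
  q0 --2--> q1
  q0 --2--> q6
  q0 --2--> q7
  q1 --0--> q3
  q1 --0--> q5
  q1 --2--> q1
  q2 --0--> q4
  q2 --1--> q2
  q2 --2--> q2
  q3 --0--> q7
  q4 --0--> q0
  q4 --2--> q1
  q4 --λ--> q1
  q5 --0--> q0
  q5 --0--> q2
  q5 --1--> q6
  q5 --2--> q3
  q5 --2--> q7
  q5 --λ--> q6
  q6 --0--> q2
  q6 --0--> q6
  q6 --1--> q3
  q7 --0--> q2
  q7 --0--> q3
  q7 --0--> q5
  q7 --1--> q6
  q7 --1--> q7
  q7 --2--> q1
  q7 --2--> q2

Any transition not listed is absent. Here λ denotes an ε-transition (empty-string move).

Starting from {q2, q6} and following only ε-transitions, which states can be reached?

Begin with {q2, q6}.
No ε-moves leave this set, so the closure equals the set itself.

{q2, q6}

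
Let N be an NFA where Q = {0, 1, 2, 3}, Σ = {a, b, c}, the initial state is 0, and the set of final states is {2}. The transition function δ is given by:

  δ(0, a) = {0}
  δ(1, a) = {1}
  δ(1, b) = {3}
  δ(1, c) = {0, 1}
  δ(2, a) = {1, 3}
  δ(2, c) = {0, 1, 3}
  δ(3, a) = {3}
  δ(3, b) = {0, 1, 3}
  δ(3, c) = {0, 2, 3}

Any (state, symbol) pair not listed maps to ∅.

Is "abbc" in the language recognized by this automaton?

Start in {0}.
Read 'a': 0→{0}; now {0}.
Read 'b': 0→∅; now ∅.
The set is empty and remains empty for the remaining 2 symbols.
The final set ∅ contains no accepting state.

No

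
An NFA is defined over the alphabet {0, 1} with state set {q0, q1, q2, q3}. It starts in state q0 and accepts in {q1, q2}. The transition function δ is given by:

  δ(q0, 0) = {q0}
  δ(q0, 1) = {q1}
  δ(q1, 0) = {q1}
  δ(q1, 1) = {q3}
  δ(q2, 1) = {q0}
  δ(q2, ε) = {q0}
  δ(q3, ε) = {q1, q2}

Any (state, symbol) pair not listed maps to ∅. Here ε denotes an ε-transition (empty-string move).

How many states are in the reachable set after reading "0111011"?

Start in {q0}.
Read '0': q0→{q0}; now {q0}.
Read '1': q0→{q1}; now {q1}.
Read '1': q1→{q3}; union {q3}; ε-closure = {q0, q1, q2, q3}.
Read '1': q0→{q1}, q1→{q3}, q2→{q0}, q3→∅; union {q0, q1, q3}; ε-closure = {q0, q1, q2, q3}.
Read '0': q0→{q0}, q1→{q1}, q2→∅, q3→∅; now {q0, q1}.
Read '1': q0→{q1}, q1→{q3}; union {q1, q3}; ε-closure = {q0, q1, q2, q3}.
Read '1': q0→{q1}, q1→{q3}, q2→{q0}, q3→∅; union {q0, q1, q3}; ε-closure = {q0, q1, q2, q3}.
That set has 4 states.

4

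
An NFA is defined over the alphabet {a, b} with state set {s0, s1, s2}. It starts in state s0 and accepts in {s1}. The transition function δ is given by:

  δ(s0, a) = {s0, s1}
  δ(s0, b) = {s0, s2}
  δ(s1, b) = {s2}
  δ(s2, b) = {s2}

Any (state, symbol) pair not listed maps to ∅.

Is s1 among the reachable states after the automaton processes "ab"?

Start in {s0}.
Read 'a': s0→{s0, s1}; now {s0, s1}.
Read 'b': s0→{s0, s2}, s1→{s2}; now {s0, s2}.
State s1 is not in {s0, s2}.

No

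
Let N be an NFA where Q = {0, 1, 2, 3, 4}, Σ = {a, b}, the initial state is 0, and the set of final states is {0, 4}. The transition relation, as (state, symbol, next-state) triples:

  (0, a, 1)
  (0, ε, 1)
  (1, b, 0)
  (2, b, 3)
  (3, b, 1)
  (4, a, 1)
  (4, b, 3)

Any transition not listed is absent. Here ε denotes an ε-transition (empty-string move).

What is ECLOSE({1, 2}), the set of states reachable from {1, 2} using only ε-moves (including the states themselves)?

{1, 2}

Begin with {1, 2}.
No ε-moves leave this set, so the closure equals the set itself.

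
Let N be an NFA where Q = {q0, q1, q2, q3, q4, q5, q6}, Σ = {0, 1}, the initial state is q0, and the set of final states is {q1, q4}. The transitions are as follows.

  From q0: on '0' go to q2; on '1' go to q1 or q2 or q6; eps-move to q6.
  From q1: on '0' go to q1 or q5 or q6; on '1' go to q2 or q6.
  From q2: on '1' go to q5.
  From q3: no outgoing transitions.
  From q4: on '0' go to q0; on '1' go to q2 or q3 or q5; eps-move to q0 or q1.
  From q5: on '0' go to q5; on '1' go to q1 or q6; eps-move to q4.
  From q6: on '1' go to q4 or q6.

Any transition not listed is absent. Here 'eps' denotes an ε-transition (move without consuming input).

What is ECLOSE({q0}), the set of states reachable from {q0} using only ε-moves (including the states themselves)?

{q0, q6}

Begin with {q0}.
ε-move q0 → q6; add q6.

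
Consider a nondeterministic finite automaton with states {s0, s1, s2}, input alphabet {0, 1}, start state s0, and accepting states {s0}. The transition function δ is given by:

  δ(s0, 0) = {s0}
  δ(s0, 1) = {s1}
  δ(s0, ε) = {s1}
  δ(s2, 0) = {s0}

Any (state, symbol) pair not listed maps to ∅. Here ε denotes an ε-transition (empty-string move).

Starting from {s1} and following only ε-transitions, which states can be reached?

Begin with {s1}.
No ε-moves leave this set, so the closure equals the set itself.

{s1}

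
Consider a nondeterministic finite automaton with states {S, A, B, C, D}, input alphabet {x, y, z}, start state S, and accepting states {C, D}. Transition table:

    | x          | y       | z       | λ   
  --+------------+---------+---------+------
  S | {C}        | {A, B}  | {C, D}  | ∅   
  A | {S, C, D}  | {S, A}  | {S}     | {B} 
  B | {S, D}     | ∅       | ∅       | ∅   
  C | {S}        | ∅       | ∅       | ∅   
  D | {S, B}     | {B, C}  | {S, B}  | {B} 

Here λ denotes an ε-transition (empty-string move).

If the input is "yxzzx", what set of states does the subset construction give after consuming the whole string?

Start in {S}.
Read 'y': S→{A, B}; now {A, B}.
Read 'x': A→{S, C, D}, B→{S, D}; union {S, C, D}; ε-closure = {S, B, C, D}.
Read 'z': S→{C, D}, B→∅, C→∅, D→{S, B}; now {S, B, C, D}.
Read 'z': S→{C, D}, B→∅, C→∅, D→{S, B}; now {S, B, C, D}.
Read 'x': S→{C}, B→{S, D}, C→{S}, D→{S, B}; now {S, B, C, D}.

{S, B, C, D}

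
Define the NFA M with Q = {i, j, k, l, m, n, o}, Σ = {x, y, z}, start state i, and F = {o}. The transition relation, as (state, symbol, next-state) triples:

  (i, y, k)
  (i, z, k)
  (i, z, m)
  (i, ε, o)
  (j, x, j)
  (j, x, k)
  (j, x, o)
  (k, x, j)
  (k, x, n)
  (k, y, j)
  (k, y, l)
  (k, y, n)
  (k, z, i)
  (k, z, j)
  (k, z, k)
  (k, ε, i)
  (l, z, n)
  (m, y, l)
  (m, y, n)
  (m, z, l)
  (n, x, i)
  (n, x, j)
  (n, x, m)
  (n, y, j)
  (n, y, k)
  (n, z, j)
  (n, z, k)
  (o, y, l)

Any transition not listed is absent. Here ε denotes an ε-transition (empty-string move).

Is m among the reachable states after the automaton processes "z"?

Yes

Start: ε-closure({i}) = {i, o}.
Read 'z': {i, o} → {i, k, m, o}.
State m is in {i, k, m, o}.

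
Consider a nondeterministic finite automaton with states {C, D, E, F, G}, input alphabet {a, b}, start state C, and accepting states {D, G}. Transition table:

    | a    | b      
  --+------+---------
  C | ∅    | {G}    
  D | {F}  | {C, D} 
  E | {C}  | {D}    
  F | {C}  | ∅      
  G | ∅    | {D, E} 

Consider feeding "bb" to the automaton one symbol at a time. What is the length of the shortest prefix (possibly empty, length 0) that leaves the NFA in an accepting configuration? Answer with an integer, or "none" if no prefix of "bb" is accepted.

1

Start in {C}.
Read 'b': C→{G}; now {G}.
None of the earlier sets intersect F, but {G} does.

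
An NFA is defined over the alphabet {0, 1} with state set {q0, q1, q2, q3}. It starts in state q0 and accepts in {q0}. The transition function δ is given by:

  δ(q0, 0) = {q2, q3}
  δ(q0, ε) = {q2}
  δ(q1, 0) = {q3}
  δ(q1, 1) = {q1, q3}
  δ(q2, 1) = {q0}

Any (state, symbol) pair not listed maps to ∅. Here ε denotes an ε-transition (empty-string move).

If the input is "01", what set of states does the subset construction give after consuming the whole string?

{q0, q2}

Start: ε-closure({q0}) = {q0, q2}.
Read '0': {q0, q2} → {q2, q3}.
Read '1': {q2, q3} → {q0, q2}.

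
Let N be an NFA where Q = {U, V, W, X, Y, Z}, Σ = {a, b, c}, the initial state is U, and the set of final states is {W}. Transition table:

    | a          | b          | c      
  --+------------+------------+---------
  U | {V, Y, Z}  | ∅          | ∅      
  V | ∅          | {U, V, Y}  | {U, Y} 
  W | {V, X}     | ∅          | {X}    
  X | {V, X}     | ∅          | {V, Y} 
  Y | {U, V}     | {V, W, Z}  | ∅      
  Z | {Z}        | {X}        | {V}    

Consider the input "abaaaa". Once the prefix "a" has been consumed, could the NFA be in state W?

Start in {U}.
Read 'a': U→{V, Y, Z}; now {V, Y, Z}.
State W is not in {V, Y, Z}.

No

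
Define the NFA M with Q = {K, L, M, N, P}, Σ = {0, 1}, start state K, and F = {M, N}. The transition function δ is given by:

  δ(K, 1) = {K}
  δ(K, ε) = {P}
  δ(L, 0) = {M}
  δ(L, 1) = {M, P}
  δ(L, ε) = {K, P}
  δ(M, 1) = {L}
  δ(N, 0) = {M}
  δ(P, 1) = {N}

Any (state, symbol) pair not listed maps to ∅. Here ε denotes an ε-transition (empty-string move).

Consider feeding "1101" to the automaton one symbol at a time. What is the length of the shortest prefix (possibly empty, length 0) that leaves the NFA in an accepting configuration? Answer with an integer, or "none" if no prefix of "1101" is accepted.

1

Start: ε-closure({K}) = {K, P}.
Read '1': {K, P} → {K, N, P}.
None of the earlier sets intersect F, but {K, N, P} does.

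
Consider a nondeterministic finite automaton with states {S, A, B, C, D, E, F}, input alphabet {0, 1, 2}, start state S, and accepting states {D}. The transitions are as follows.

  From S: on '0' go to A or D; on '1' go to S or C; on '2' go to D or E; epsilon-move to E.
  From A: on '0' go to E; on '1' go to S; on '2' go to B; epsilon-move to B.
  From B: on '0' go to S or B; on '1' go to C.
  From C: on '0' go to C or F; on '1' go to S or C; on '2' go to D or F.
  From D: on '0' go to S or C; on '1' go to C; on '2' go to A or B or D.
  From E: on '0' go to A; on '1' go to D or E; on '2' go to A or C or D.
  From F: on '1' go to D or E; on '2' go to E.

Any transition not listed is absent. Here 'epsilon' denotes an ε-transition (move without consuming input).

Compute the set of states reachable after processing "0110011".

Start: ε-closure({S}) = {S, E}.
Read '0': {S, E} → {A, B, D}.
Read '1': {A, B, D} → {S, C, E}.
Read '1': {S, C, E} → {S, C, D, E}.
Read '0': {S, C, D, E} → {S, A, B, C, D, E, F}.
Read '0': {S, A, B, C, D, E, F} → {S, A, B, C, D, E, F}.
Read '1': {S, A, B, C, D, E, F} → {S, C, D, E}.
Read '1': {S, C, D, E} → {S, C, D, E}.

{S, C, D, E}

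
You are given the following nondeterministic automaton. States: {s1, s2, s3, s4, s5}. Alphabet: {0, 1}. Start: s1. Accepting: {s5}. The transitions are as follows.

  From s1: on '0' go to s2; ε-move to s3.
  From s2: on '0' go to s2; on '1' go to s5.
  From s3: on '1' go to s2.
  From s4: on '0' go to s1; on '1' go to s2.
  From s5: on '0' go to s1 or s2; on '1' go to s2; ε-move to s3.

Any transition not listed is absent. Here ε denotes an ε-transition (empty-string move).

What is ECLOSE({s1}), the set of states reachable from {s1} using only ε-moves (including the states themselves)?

{s1, s3}

Begin with {s1}.
ε-move s1 → s3; add s3.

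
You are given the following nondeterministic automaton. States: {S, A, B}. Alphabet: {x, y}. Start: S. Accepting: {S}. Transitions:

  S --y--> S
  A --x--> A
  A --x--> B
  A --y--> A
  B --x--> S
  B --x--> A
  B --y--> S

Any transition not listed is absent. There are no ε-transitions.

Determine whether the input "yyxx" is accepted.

Start in {S}.
Read 'y': S→{S}; now {S}.
Read 'y': S→{S}; now {S}.
Read 'x': S→∅; now ∅.
The set is empty and remains empty for the remaining 1 symbol.
The final set ∅ contains no accepting state.

No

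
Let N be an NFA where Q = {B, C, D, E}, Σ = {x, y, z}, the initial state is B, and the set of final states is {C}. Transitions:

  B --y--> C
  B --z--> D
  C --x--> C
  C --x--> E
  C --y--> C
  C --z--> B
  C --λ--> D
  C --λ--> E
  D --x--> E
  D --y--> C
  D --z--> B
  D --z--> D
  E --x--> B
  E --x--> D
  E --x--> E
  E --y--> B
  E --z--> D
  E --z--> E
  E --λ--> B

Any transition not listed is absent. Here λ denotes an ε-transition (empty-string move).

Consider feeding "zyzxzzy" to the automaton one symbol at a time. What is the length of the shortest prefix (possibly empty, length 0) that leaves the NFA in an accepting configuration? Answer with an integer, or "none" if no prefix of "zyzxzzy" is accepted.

2

Start in {B}.
Read 'z': {B} → {D}.
Read 'y': {D} → {B, C, D, E}.
None of the earlier sets intersect F, but {B, C, D, E} does.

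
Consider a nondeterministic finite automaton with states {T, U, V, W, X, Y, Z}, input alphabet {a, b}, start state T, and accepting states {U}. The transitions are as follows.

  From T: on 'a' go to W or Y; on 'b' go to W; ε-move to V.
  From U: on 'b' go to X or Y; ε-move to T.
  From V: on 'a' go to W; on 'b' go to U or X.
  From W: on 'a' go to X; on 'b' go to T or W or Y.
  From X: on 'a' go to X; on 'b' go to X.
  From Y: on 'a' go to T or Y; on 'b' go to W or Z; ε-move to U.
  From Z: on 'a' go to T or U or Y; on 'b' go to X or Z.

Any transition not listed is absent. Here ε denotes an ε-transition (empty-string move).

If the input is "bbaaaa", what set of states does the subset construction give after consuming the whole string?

Start: ε-closure({T}) = {T, V}.
Read 'b': {T, V} → {T, U, V, W, X}.
Read 'b': {T, U, V, W, X} → {T, U, V, W, X, Y}.
Read 'a': {T, U, V, W, X, Y} → {T, U, V, W, X, Y}.
Read 'a': {T, U, V, W, X, Y} → {T, U, V, W, X, Y}.
Read 'a': {T, U, V, W, X, Y} → {T, U, V, W, X, Y}.
Read 'a': {T, U, V, W, X, Y} → {T, U, V, W, X, Y}.

{T, U, V, W, X, Y}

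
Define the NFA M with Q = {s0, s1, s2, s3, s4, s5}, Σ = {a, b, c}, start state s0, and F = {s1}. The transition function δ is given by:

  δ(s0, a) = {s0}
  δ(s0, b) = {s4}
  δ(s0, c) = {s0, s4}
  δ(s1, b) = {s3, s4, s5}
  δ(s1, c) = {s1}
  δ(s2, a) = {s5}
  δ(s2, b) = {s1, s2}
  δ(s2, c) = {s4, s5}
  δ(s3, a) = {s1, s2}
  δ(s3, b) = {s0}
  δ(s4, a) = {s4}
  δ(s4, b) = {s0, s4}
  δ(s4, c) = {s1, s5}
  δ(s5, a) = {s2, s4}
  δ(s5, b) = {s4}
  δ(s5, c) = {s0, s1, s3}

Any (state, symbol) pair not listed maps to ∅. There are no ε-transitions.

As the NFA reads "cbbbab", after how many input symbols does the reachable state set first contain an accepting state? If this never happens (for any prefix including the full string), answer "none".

none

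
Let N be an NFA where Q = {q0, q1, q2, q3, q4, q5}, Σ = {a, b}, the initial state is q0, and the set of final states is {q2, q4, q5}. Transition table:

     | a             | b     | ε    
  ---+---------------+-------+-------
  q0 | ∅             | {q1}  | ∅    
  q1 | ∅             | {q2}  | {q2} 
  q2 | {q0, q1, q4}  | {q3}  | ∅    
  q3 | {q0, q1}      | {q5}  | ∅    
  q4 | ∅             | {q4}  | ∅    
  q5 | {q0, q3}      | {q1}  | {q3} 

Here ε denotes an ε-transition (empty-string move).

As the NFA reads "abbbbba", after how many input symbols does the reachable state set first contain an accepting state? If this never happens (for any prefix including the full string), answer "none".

Start in {q0}.
Read 'a': {q0} → ∅.
The set is empty and remains empty for the remaining 6 symbols.
No reachable set along the way intersects F.

none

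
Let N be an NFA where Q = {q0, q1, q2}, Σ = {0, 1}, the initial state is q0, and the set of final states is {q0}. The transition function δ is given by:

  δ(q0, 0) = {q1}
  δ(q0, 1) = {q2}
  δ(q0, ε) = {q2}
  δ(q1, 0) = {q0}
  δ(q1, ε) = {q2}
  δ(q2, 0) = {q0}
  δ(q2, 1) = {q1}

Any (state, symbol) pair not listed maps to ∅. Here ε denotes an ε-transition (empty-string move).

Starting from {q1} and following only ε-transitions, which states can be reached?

Begin with {q1}.
ε-move q1 → q2; add q2.

{q1, q2}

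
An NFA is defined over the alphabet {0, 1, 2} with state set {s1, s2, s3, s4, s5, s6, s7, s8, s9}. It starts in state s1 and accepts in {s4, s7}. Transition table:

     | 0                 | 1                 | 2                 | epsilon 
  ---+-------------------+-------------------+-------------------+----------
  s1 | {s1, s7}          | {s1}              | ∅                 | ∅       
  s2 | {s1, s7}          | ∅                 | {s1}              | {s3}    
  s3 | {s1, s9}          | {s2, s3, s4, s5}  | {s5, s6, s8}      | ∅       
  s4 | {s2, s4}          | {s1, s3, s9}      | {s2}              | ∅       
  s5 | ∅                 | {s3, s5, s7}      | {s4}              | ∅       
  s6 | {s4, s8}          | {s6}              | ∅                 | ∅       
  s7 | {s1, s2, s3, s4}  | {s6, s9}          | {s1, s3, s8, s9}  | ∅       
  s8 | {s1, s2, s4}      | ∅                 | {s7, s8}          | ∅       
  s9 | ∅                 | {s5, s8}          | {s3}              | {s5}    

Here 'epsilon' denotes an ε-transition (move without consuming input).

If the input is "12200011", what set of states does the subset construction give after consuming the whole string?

∅

Start in {s1}.
Read '1': s1→{s1}; now {s1}.
Read '2': s1→∅; now ∅.
The set is empty and remains empty for the remaining 6 symbols.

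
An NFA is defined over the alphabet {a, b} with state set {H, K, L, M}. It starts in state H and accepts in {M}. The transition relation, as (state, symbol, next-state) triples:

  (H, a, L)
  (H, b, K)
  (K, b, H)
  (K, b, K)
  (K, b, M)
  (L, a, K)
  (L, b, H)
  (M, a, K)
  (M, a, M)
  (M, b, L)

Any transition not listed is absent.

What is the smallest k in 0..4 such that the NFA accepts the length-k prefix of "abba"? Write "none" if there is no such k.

none

Start in {H}.
Read 'a': H→{L}; now {L}.
Read 'b': L→{H}; now {H}.
Read 'b': H→{K}; now {K}.
Read 'a': K→∅; now ∅.
No reachable set along the way intersects F.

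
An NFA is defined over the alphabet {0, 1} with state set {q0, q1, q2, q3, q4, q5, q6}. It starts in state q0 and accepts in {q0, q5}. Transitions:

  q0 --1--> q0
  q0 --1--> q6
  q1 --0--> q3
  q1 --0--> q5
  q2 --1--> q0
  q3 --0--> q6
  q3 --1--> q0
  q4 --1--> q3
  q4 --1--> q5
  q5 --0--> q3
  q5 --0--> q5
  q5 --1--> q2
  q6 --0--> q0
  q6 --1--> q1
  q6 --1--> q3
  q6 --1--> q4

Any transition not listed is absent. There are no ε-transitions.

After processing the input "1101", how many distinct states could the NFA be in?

6

Start in {q0}.
Read '1': {q0} → {q0, q6}.
Read '1': {q0, q6} → {q0, q1, q3, q4, q6}.
Read '0': {q0, q1, q3, q4, q6} → {q0, q3, q5, q6}.
Read '1': {q0, q3, q5, q6} → {q0, q1, q2, q3, q4, q6}.
That set has 6 states.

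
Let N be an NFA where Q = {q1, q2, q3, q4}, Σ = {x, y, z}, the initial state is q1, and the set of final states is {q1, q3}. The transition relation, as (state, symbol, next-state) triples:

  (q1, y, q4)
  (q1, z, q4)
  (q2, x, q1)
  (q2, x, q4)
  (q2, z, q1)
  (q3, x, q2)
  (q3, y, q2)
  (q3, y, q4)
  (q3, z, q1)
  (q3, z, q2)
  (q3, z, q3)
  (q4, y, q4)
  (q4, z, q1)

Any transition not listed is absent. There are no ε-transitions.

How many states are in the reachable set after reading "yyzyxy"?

Start in {q1}.
Read 'y': q1→{q4}; now {q4}.
Read 'y': q4→{q4}; now {q4}.
Read 'z': q4→{q1}; now {q1}.
Read 'y': q1→{q4}; now {q4}.
Read 'x': q4→∅; now ∅.
The set is empty and remains empty for the remaining 1 symbol.
That set has 0 states.

0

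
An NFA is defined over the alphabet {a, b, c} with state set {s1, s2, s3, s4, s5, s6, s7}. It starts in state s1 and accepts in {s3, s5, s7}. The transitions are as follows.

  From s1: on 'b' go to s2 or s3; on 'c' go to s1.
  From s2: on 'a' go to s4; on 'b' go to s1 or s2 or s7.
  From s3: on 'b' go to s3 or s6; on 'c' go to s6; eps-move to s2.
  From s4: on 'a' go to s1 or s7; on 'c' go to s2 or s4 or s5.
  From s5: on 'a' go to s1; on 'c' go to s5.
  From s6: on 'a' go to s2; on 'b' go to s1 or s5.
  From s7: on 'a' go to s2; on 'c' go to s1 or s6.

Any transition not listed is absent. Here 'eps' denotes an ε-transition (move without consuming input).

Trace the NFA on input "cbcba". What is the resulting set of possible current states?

Start in {s1}.
Read 'c': s1→{s1}; now {s1}.
Read 'b': s1→{s2, s3}; now {s2, s3}.
Read 'c': s2→∅, s3→{s6}; now {s6}.
Read 'b': s6→{s1, s5}; now {s1, s5}.
Read 'a': s1→∅, s5→{s1}; now {s1}.

{s1}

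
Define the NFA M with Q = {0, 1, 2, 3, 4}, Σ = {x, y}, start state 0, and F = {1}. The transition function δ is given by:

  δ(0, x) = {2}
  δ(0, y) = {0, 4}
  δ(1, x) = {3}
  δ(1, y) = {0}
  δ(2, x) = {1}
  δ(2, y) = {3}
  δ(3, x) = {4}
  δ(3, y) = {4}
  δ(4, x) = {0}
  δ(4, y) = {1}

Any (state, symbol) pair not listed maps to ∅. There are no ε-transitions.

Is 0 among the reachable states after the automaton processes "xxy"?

Yes

Start in {0}.
Read 'x': 0→{2}; now {2}.
Read 'x': 2→{1}; now {1}.
Read 'y': 1→{0}; now {0}.
State 0 is in {0}.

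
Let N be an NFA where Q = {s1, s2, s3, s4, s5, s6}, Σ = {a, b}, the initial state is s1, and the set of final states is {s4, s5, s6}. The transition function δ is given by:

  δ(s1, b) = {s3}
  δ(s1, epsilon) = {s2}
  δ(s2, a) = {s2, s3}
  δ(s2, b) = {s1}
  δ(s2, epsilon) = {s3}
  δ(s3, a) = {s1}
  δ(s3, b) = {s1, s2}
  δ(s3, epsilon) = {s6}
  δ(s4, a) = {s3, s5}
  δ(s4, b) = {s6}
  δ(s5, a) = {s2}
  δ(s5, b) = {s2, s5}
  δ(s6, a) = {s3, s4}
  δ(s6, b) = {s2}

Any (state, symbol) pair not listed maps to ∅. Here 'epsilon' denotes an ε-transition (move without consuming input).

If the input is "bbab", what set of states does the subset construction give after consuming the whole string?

{s1, s2, s3, s6}

Start: ε-closure({s1}) = {s1, s2, s3, s6}.
Read 'b': s1→{s3}, s2→{s1}, s3→{s1, s2}, s6→{s2}; union {s1, s2, s3}; ε-closure = {s1, s2, s3, s6}.
Read 'b': s1→{s3}, s2→{s1}, s3→{s1, s2}, s6→{s2}; union {s1, s2, s3}; ε-closure = {s1, s2, s3, s6}.
Read 'a': s1→∅, s2→{s2, s3}, s3→{s1}, s6→{s3, s4}; union {s1, s2, s3, s4}; ε-closure = {s1, s2, s3, s4, s6}.
Read 'b': s1→{s3}, s2→{s1}, s3→{s1, s2}, s4→{s6}, s6→{s2}; now {s1, s2, s3, s6}.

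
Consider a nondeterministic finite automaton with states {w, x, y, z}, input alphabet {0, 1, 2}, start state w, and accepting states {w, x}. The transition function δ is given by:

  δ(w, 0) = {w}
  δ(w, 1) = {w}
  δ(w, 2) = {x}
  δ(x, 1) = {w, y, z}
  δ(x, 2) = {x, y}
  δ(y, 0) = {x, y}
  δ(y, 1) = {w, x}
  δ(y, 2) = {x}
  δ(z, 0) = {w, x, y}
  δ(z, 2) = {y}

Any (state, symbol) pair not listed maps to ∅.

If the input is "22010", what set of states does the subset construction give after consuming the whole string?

Start in {w}.
Read '2': w→{x}; now {x}.
Read '2': x→{x, y}; now {x, y}.
Read '0': x→∅, y→{x, y}; now {x, y}.
Read '1': x→{w, y, z}, y→{w, x}; now {w, x, y, z}.
Read '0': w→{w}, x→∅, y→{x, y}, z→{w, x, y}; now {w, x, y}.

{w, x, y}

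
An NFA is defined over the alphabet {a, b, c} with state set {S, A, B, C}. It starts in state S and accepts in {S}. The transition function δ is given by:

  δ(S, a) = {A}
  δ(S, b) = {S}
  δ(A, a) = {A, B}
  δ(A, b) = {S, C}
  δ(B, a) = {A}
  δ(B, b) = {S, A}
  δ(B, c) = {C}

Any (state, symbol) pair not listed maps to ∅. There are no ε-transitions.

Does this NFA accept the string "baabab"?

Yes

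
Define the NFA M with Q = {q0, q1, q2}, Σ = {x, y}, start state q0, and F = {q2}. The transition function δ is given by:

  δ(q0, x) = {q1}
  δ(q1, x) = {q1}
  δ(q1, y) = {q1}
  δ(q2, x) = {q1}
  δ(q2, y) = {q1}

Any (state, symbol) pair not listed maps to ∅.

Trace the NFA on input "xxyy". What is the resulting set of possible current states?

{q1}

Start in {q0}.
Read 'x': q0→{q1}; now {q1}.
Read 'x': q1→{q1}; now {q1}.
Read 'y': q1→{q1}; now {q1}.
Read 'y': q1→{q1}; now {q1}.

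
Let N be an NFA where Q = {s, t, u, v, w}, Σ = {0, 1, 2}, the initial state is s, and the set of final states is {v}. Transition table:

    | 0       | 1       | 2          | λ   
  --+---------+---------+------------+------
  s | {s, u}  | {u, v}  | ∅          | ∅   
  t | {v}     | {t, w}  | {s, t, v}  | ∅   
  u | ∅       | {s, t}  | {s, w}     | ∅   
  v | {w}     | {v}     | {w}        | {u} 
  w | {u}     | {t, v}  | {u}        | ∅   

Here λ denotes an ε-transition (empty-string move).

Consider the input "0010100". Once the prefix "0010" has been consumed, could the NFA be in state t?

Start in {s}.
Read '0': {s} → {s, u}.
Read '0': {s, u} → {s, u}.
Read '1': {s, u} → {s, t, u, v}.
Read '0': {s, t, u, v} → {s, u, v, w}.
State t is not in {s, u, v, w}.

No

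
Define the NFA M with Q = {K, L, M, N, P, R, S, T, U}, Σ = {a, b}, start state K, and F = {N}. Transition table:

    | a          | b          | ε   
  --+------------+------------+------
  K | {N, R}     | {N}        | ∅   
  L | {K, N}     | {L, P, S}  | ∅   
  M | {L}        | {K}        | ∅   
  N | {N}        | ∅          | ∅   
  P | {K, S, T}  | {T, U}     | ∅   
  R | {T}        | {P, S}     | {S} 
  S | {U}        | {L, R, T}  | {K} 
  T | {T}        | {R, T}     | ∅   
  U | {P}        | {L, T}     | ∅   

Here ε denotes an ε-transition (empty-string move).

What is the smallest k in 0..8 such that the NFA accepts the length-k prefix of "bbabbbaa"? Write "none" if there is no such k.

Start in {K}.
Read 'b': {K} → {N}.
None of the earlier sets intersect F, but {N} does.

1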